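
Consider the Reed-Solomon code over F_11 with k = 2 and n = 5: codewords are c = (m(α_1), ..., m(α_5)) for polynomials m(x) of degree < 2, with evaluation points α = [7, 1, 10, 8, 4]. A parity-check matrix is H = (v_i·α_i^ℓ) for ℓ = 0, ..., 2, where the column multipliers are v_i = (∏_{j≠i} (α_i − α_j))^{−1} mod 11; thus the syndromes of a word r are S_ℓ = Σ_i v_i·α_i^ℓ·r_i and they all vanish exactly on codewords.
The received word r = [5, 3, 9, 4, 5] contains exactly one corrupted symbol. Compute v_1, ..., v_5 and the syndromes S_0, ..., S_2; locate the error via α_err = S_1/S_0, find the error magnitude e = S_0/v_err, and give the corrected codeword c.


S = (2, 3, 10), error at position 1, error magnitude e = 9, c = [7, 3, 9, 4, 5].

Step 1: column multipliers v_i = (∏_{j≠i}(α_i − α_j))^{−1} mod 11.
  i = 1 (α = 7): (7−1)(7−10)(7−8)(7−4) = 6·(−3)·(−1)·3 = 54 ≡ 10, so v_1 = 10^{−1} = 10 (mod 11).
  i = 2 (α = 1): (1−7)(1−10)(1−8)(1−4) = (−6)·(−9)·(−7)·(−3) = 1134 ≡ 1, so v_2 = 1^{−1} = 1 (mod 11).
  i = 3 (α = 10): (10−7)(10−1)(10−8)(10−4) = 3·9·2·6 = 324 ≡ 5, so v_3 = 5^{−1} = 9 (mod 11).
  i = 4 (α = 8): (8−7)(8−1)(8−10)(8−4) = 1·7·(−2)·4 = −56 ≡ 10, so v_4 = 10^{−1} = 10 (mod 11).
  i = 5 (α = 4): (4−7)(4−1)(4−10)(4−8) = (−3)·3·(−6)·(−4) = −216 ≡ 4, so v_5 = 4^{−1} = 3 (mod 11).
  v = [10, 1, 9, 10, 3].
Step 2: syndromes of r = [5, 3, 9, 4, 5] (all sums mod 11).
  S_0 = Σ v_i r_i = 10·5 + 1·3 + 9·9 + 10·4 + 3·5 = 189 ≡ 2.
  S_1 = Σ v_i α_i r_i = 10·7·5 + 1·1·3 + 9·10·9 + 10·8·4 + 3·4·5 = 1543 ≡ 3.
  α_i^2 mod 11 = [5, 1, 1, 9, 5].
  S_2 = Σ v_i α_i^2 r_i = 10·5·5 + 1·1·3 + 9·1·9 + 10·9·4 + 3·5·5 = 769 ≡ 10.
  S = (2, 3, 10) ≠ 0, so r is not a codeword (an error is present).
Step 3: locate the error. For a single error e at position i, S_ℓ = v_i·e·α_i^ℓ, so α_err = S_1/S_0.
  S_0^{−1} = 2^{−1} = 6 (mod 11), so α_err = 3·6 = 18 ≡ 7 = α_1. Error position i = 1.
  Consistency check: S_2/S_1 = 10·4 = 40 ≡ 7 = α_err ✓ (single-error assumption holds).
Step 4: error magnitude e = S_0/v_1 = S_0·∏_{j≠1}(α_1 − α_j) = 2·10 = 20 ≡ 9 (mod 11).
Step 5: correct position 1: c_1 = r_1 − e = 5 − 9 ≡ 7 (mod 11). Hence c = [7, 3, 9, 4, 5].
  Check: interpolating c through the α_i gives m(x) = 6 + 8·x (degree < 2) with m(α_i) = c_i for every i, so c is indeed a codeword.


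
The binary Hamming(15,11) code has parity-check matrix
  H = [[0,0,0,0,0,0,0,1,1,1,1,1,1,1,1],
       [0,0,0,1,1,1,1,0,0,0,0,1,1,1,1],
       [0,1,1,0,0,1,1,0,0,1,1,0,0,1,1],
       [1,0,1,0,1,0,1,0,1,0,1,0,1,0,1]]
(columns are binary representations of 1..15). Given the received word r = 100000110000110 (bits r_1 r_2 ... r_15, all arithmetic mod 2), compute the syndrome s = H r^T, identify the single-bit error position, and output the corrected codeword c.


s = (1, 1, 0, 1)^T, error position = 13, corrected codeword c = 100000110000010

Compute s = H r^T mod 2 one row at a time:
  s_1 = 1 + 0 + 0 + 0 + 0 + 1 + 1 + 0 = 3 ≡ 1 (mod 2).
  s_2 = 0 + 0 + 0 + 1 + 0 + 1 + 1 + 0 = 3 ≡ 1 (mod 2).
  s_3 = 0 + 0 + 0 + 1 + 0 + 0 + 1 + 0 = 2 ≡ 0 (mod 2).
  s_4 = 1 + 0 + 0 + 1 + 0 + 0 + 1 + 0 = 3 ≡ 1 (mod 2).
s = (1, 1, 0, 1)^T — this equals column 13 of H (binary 1101), so error is at position 13.
Correct: flip bit 13 of r = 100000110000110 to get c = 100000110000010.


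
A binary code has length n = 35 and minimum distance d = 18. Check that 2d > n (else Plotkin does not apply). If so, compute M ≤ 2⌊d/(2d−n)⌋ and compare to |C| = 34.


Plotkin bound M ≤ 36; given |C| = 34 ≤ bound (satisfied).

Check applicability: 2d = 36, n = 35.
2d − n = 1 > 0, so Plotkin applies.
Compute d/(2d−n) = 18/1 ≈ 18.0000.
⌊d/(2d−n)⌋ = 18.
Plotkin bound: M ≤ 2·18 = 36.
Given |C| = 34, check: satisfied.
This |C| is below the Plotkin bound.


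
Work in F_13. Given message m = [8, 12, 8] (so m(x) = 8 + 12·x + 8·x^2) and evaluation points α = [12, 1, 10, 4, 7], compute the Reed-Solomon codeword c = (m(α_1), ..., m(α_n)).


c = [4, 2, 5, 2, 3]

Message polynomial: m(x) = 8 + 12·x + 8·x^2 (mod 13).
For each evaluation point α_i, compute m(α_i) mod 13:
  α_1 = 12: Horner steps 8 → 4 → 4, so m(12) = 4.
  α_2 = 1: Horner steps 8 → 7 → 2, so m(1) = 2.
  α_3 = 10: Horner steps 8 → 1 → 5, so m(10) = 5.
  α_4 = 4: Horner steps 8 → 5 → 2, so m(4) = 2.
  α_5 = 7: Horner steps 8 → 3 → 3, so m(7) = 3.
Codeword c = [4, 2, 5, 2, 3] ∈ F_13^5.


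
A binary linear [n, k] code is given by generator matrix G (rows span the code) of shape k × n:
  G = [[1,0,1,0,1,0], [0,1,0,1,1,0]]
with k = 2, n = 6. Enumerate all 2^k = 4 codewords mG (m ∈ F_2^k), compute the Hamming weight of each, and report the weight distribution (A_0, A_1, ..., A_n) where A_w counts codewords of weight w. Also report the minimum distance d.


Weight distribution: A_0 = 1, A_3 = 2, A_4 = 1. Minimum distance d = 3.

Enumerate all 2^2 = 4 messages m ∈ F_2^2.
For each, compute codeword c = mG in F_2^6, then tally its weight.
  m = 00 → c = 000000, weight = 0.
  m = 10 → c = 101010, weight = 3.
  m = 01 → c = 010110, weight = 3.
  m = 11 → c = 111100, weight = 4.
Tally weights:
  weight 0: 1 codewords.
  weight 3: 2 codewords.
  weight 4: 1 codewords.
Minimum distance d = smallest w > 0 with A_w > 0 = 3.
Sanity: Σ A_w = 4 = 2^2 = 4 ✓.


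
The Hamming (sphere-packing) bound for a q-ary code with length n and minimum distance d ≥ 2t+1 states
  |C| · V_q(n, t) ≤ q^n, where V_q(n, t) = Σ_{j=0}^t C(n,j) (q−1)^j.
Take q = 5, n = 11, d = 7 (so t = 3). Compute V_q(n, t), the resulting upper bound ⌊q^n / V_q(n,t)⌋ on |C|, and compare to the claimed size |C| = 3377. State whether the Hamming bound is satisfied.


V_q(n, t) = 11485, q^n = 48828125, Hamming bound = 4251, |C| = 3377 ≤ bound (satisfied).

Step 1: Compute V_q(n, t) = Σ_{j=0}^3 C(n, j) (q−1)^j.
  j = 0: C(11,0)·(4)^0 = 1·1 = 1.
  j = 1: C(11,1)·(4)^1 = 11·4 = 44.
  j = 2: C(11,2)·(4)^2 = 55·16 = 880.
  j = 3: C(11,3)·(4)^3 = 165·64 = 10560.
  V_q(n, t) = 1 + 44 + 880 + 10560 = 11485.
Step 2: q^n = 5^11 = 48828125.
Step 3: Hamming bound ⌊q^n / V_q(n,t)⌋ = ⌊48828125/11485⌋ = 4251.
Step 4: Compare |C| = 3377 to 4251: satisfied.
The claimed |C| lies below the Hamming bound.


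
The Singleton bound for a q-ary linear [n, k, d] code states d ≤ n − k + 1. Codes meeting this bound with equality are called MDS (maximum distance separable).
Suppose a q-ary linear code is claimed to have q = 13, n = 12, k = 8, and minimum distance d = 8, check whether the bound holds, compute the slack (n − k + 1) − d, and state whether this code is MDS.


Singleton RHS = n − k + 1 = 5, slack = -3, bound violated (no such code; not MDS).

Singleton bound: d ≤ n − k + 1.
Here n = 12, k = 8, so n − k + 1 = 5.
Given d = 8, check d ≤ 5: NO.
Slack = (n − k + 1) − d = -3.
The slack is negative: d = 8 exceeds n − k + 1 = 5 by 3, so the Singleton bound is violated and no linear [12, 8, 8]_13 code can exist. In particular it is not MDS (MDS requires d = n − k + 1 exactly).
Description: the claimed parameters are [12, 8, 8]_13; such a code would be impossible (violates the Singleton bound).


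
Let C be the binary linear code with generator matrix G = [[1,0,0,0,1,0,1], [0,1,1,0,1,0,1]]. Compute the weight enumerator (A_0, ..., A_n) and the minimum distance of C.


Weight distribution: A_0 = 1, A_3 = 2, A_4 = 1. Minimum distance d = 3.

Enumerate all 2^2 = 4 messages m ∈ F_2^2.
For each, compute codeword c = mG in F_2^7, then tally its weight.
  m = 00 → c = 0000000, weight = 0.
  m = 10 → c = 1000101, weight = 3.
  m = 01 → c = 0110101, weight = 4.
  m = 11 → c = 1110000, weight = 3.
Tally weights:
  weight 0: 1 codewords.
  weight 3: 2 codewords.
  weight 4: 1 codewords.
Minimum distance d = smallest w > 0 with A_w > 0 = 3.
Sanity: Σ A_w = 4 = 2^2 = 4 ✓.


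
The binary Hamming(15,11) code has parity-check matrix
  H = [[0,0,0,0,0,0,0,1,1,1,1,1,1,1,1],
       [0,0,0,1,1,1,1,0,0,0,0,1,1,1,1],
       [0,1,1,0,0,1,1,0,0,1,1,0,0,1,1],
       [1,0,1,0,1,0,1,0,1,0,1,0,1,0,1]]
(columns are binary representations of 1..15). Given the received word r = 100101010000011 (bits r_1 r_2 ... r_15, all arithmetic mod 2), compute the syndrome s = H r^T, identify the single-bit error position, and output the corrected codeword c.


s = (1, 0, 1, 0)^T, error position = 10, corrected codeword c = 100101010100011

Compute s = H r^T mod 2 one row at a time:
  s_1 = 1 + 0 + 0 + 0 + 0 + 0 + 1 + 1 = 3 ≡ 1 (mod 2).
  s_2 = 1 + 0 + 1 + 0 + 0 + 0 + 1 + 1 = 4 ≡ 0 (mod 2).
  s_3 = 0 + 0 + 1 + 0 + 0 + 0 + 1 + 1 = 3 ≡ 1 (mod 2).
  s_4 = 1 + 0 + 0 + 0 + 0 + 0 + 0 + 1 = 2 ≡ 0 (mod 2).
s = (1, 0, 1, 0)^T — this equals column 10 of H (binary 1010), so error is at position 10.
Correct: flip bit 10 of r = 100101010000011 to get c = 100101010100011.


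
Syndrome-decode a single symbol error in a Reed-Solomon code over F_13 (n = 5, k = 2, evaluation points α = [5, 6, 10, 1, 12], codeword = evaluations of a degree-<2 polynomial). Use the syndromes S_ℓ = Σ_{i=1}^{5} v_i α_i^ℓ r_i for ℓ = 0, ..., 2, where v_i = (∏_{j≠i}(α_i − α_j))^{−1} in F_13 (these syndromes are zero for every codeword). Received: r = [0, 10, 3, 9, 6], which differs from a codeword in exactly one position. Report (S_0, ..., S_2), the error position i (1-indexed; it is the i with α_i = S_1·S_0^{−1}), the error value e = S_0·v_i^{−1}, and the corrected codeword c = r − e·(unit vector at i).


S = (8, 1, 5), error at position 1, error magnitude e = 11, c = [2, 10, 3, 9, 6].

Step 1: column multipliers v_i = (∏_{j≠i}(α_i − α_j))^{−1} mod 13.
  i = 1 (α = 5): (5−6)(5−10)(5−1)(5−12) = (−1)·(−5)·4·(−7) = −140 ≡ 3, so v_1 = 3^{−1} = 9 (mod 13).
  i = 2 (α = 6): (6−5)(6−10)(6−1)(6−12) = 1·(−4)·5·(−6) = 120 ≡ 3, so v_2 = 3^{−1} = 9 (mod 13).
  i = 3 (α = 10): (10−5)(10−6)(10−1)(10−12) = 5·4·9·(−2) = −360 ≡ 4, so v_3 = 4^{−1} = 10 (mod 13).
  i = 4 (α = 1): (1−5)(1−6)(1−10)(1−12) = (−4)·(−5)·(−9)·(−11) = 1980 ≡ 4, so v_4 = 4^{−1} = 10 (mod 13).
  i = 5 (α = 12): (12−5)(12−6)(12−10)(12−1) = 7·6·2·11 = 924 ≡ 1, so v_5 = 1^{−1} = 1 (mod 13).
  v = [9, 9, 10, 10, 1].
Step 2: syndromes of r = [0, 10, 3, 9, 6] (all sums mod 13).
  S_0 = Σ v_i r_i = 9·0 + 9·10 + 10·3 + 10·9 + 1·6 = 216 ≡ 8.
  S_1 = Σ v_i α_i r_i = 9·5·0 + 9·6·10 + 10·10·3 + 10·1·9 + 1·12·6 = 1002 ≡ 1.
  α_i^2 mod 13 = [12, 10, 9, 1, 1].
  S_2 = Σ v_i α_i^2 r_i = 9·12·0 + 9·10·10 + 10·9·3 + 10·1·9 + 1·1·6 = 1266 ≡ 5.
  S = (8, 1, 5) ≠ 0, so r is not a codeword (an error is present).
Step 3: locate the error. For a single error e at position i, S_ℓ = v_i·e·α_i^ℓ, so α_err = S_1/S_0.
  S_0^{−1} = 8^{−1} = 5 (mod 13), so α_err = 1·5 = 5 ≡ 5 = α_1. Error position i = 1.
  Consistency check: S_2/S_1 = 5·1 = 5 ≡ 5 = α_err ✓ (single-error assumption holds).
Step 4: error magnitude e = S_0/v_1 = S_0·∏_{j≠1}(α_1 − α_j) = 8·3 = 24 ≡ 11 (mod 13).
Step 5: correct position 1: c_1 = r_1 − e = 0 − 11 ≡ 2 (mod 13). Hence c = [2, 10, 3, 9, 6].
  Check: interpolating c through the α_i gives m(x) = 1 + 8·x (degree < 2) with m(α_i) = c_i for every i, so c is indeed a codeword.


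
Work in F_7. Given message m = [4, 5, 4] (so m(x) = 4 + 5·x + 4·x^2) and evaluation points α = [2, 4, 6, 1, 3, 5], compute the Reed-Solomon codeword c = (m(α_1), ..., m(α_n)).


c = [2, 4, 3, 6, 6, 3]

Message polynomial: m(x) = 4 + 5·x + 4·x^2 (mod 7).
For each evaluation point α_i, compute m(α_i) mod 7:
  α_1 = 2: Horner steps 4 → 6 → 2, so m(2) = 2.
  α_2 = 4: Horner steps 4 → 0 → 4, so m(4) = 4.
  α_3 = 6: Horner steps 4 → 1 → 3, so m(6) = 3.
  α_4 = 1: Horner steps 4 → 2 → 6, so m(1) = 6.
  α_5 = 3: Horner steps 4 → 3 → 6, so m(3) = 6.
  α_6 = 5: Horner steps 4 → 4 → 3, so m(5) = 3.
Codeword c = [2, 4, 3, 6, 6, 3] ∈ F_7^6.


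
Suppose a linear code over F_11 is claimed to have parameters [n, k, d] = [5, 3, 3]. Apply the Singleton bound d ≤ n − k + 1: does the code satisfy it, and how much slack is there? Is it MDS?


Singleton RHS = n − k + 1 = 3, slack = 0, bound satisfied, MDS.

Singleton bound: d ≤ n − k + 1.
Here n = 5, k = 3, so n − k + 1 = 3.
Given d = 3, check d ≤ 3: YES.
Slack = (n − k + 1) − d = 0.
The code is MDS (slack = 0).
Description: the claimed parameters are [5, 3, 3]_11; such a code would be MDS (meets Singleton bound).


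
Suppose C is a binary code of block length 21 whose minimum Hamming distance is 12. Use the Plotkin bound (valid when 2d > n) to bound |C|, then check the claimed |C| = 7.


Plotkin bound M ≤ 8; given |C| = 7 ≤ bound (satisfied).

Check applicability: 2d = 24, n = 21.
2d − n = 3 > 0, so Plotkin applies.
Compute d/(2d−n) = 12/3 ≈ 4.0000.
⌊d/(2d−n)⌋ = 4.
Plotkin bound: M ≤ 2·4 = 8.
Given |C| = 7, check: satisfied.
This |C| is below the Plotkin bound.


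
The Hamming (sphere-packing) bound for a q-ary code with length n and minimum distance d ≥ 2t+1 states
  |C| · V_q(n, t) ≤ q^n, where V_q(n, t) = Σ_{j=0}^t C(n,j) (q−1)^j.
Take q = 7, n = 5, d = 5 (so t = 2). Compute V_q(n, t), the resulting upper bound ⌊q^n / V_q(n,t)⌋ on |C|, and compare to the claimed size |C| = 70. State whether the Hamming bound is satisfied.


V_q(n, t) = 391, q^n = 16807, Hamming bound = 42, |C| = 70 > bound (violated).

Step 1: Compute V_q(n, t) = Σ_{j=0}^2 C(n, j) (q−1)^j.
  j = 0: C(5,0)·(6)^0 = 1·1 = 1.
  j = 1: C(5,1)·(6)^1 = 5·6 = 30.
  j = 2: C(5,2)·(6)^2 = 10·36 = 360.
  V_q(n, t) = 1 + 30 + 360 = 391.
Step 2: q^n = 7^5 = 16807.
Step 3: Hamming bound ⌊q^n / V_q(n,t)⌋ = ⌊16807/391⌋ = 42.
Step 4: Compare |C| = 70 to 42: violated.
The claimed |C| lies above the Hamming bound, so no 7-ary code of length 5 with d ≥ 5 can have 70 codewords.


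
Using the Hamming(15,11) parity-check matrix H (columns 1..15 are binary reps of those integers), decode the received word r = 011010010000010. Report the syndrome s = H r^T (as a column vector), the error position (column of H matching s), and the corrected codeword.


s = (0, 0, 1, 0)^T, error position = 2, corrected codeword c = 001010010000010

Compute s = H r^T mod 2 one row at a time:
  s_1 = 1 + 0 + 0 + 0 + 0 + 0 + 1 + 0 = 2 ≡ 0 (mod 2).
  s_2 = 0 + 1 + 0 + 0 + 0 + 0 + 1 + 0 = 2 ≡ 0 (mod 2).
  s_3 = 1 + 1 + 0 + 0 + 0 + 0 + 1 + 0 = 3 ≡ 1 (mod 2).
  s_4 = 0 + 1 + 1 + 0 + 0 + 0 + 0 + 0 = 2 ≡ 0 (mod 2).
s = (0, 0, 1, 0)^T — this equals column 2 of H (binary 0010), so error is at position 2.
Correct: flip bit 2 of r = 011010010000010 to get c = 001010010000010.


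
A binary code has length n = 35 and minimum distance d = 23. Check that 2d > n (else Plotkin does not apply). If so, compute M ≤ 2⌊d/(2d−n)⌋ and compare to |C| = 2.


Plotkin bound M ≤ 4; given |C| = 2 ≤ bound (satisfied).

Check applicability: 2d = 46, n = 35.
2d − n = 11 > 0, so Plotkin applies.
Compute d/(2d−n) = 23/11 ≈ 2.0909.
⌊d/(2d−n)⌋ = 2.
Plotkin bound: M ≤ 2·2 = 4.
Given |C| = 2, check: satisfied.
This |C| is below the Plotkin bound.


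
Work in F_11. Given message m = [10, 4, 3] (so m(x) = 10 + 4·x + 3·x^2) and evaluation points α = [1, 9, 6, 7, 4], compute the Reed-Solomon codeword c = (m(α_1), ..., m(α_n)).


c = [6, 3, 10, 9, 8]

Message polynomial: m(x) = 10 + 4·x + 3·x^2 (mod 11).
For each evaluation point α_i, compute m(α_i) mod 11:
  α_1 = 1: Horner steps 3 → 7 → 6, so m(1) = 6.
  α_2 = 9: Horner steps 3 → 9 → 3, so m(9) = 3.
  α_3 = 6: Horner steps 3 → 0 → 10, so m(6) = 10.
  α_4 = 7: Horner steps 3 → 3 → 9, so m(7) = 9.
  α_5 = 4: Horner steps 3 → 5 → 8, so m(4) = 8.
Codeword c = [6, 3, 10, 9, 8] ∈ F_11^5.


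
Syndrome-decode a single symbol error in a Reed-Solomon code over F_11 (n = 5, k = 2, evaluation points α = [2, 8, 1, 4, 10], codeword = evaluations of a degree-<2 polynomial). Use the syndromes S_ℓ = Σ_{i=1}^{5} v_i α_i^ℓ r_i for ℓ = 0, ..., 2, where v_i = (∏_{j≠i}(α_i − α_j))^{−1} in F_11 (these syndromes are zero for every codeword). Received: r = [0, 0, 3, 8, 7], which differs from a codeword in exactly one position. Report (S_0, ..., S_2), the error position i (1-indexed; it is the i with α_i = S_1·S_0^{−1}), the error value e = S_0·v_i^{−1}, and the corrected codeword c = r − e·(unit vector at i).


S = (7, 3, 6), error at position 1, error magnitude e = 10, c = [1, 0, 3, 8, 7].

Step 1: column multipliers v_i = (∏_{j≠i}(α_i − α_j))^{−1} mod 11.
  i = 1 (α = 2): (2−8)(2−1)(2−4)(2−10) = (−6)·1·(−2)·(−8) = −96 ≡ 3, so v_1 = 3^{−1} = 4 (mod 11).
  i = 2 (α = 8): (8−2)(8−1)(8−4)(8−10) = 6·7·4·(−2) = −336 ≡ 5, so v_2 = 5^{−1} = 9 (mod 11).
  i = 3 (α = 1): (1−2)(1−8)(1−4)(1−10) = (−1)·(−7)·(−3)·(−9) = 189 ≡ 2, so v_3 = 2^{−1} = 6 (mod 11).
  i = 4 (α = 4): (4−2)(4−8)(4−1)(4−10) = 2·(−4)·3·(−6) = 144 ≡ 1, so v_4 = 1^{−1} = 1 (mod 11).
  i = 5 (α = 10): (10−2)(10−8)(10−1)(10−4) = 8·2·9·6 = 864 ≡ 6, so v_5 = 6^{−1} = 2 (mod 11).
  v = [4, 9, 6, 1, 2].
Step 2: syndromes of r = [0, 0, 3, 8, 7] (all sums mod 11).
  S_0 = Σ v_i r_i = 4·0 + 9·0 + 6·3 + 1·8 + 2·7 = 40 ≡ 7.
  S_1 = Σ v_i α_i r_i = 4·2·0 + 9·8·0 + 6·1·3 + 1·4·8 + 2·10·7 = 190 ≡ 3.
  α_i^2 mod 11 = [4, 9, 1, 5, 1].
  S_2 = Σ v_i α_i^2 r_i = 4·4·0 + 9·9·0 + 6·1·3 + 1·5·8 + 2·1·7 = 72 ≡ 6.
  S = (7, 3, 6) ≠ 0, so r is not a codeword (an error is present).
Step 3: locate the error. For a single error e at position i, S_ℓ = v_i·e·α_i^ℓ, so α_err = S_1/S_0.
  S_0^{−1} = 7^{−1} = 8 (mod 11), so α_err = 3·8 = 24 ≡ 2 = α_1. Error position i = 1.
  Consistency check: S_2/S_1 = 6·4 = 24 ≡ 2 = α_err ✓ (single-error assumption holds).
Step 4: error magnitude e = S_0/v_1 = S_0·∏_{j≠1}(α_1 − α_j) = 7·3 = 21 ≡ 10 (mod 11).
Step 5: correct position 1: c_1 = r_1 − e = 0 − 10 ≡ 1 (mod 11). Hence c = [1, 0, 3, 8, 7].
  Check: interpolating c through the α_i gives m(x) = 5 + 9·x (degree < 2) with m(α_i) = c_i for every i, so c is indeed a codeword.


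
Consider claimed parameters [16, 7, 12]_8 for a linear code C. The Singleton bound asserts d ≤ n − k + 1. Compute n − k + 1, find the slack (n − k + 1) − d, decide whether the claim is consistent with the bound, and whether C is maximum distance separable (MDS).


Singleton RHS = n − k + 1 = 10, slack = -2, bound violated (no such code; not MDS).

Singleton bound: d ≤ n − k + 1.
Here n = 16, k = 7, so n − k + 1 = 10.
Given d = 12, check d ≤ 10: NO.
Slack = (n − k + 1) − d = -2.
The slack is negative: d = 12 exceeds n − k + 1 = 10 by 2, so the Singleton bound is violated and no linear [16, 7, 12]_8 code can exist. In particular it is not MDS (MDS requires d = n − k + 1 exactly).
Description: the claimed parameters are [16, 7, 12]_8; such a code would be impossible (violates the Singleton bound).


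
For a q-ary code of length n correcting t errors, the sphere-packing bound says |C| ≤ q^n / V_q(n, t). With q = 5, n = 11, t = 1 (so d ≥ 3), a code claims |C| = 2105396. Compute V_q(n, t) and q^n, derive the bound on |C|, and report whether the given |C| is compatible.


V_q(n, t) = 45, q^n = 48828125, Hamming bound = 1085069, |C| = 2105396 > bound (violated).

Step 1: Compute V_q(n, t) = Σ_{j=0}^1 C(n, j) (q−1)^j.
  j = 0: C(11,0)·(4)^0 = 1·1 = 1.
  j = 1: C(11,1)·(4)^1 = 11·4 = 44.
  V_q(n, t) = 1 + 44 = 45.
Step 2: q^n = 5^11 = 48828125.
Step 3: Hamming bound ⌊q^n / V_q(n,t)⌋ = ⌊48828125/45⌋ = 1085069.
Step 4: Compare |C| = 2105396 to 1085069: violated.
The claimed |C| lies above the Hamming bound, so no 5-ary code of length 11 with d ≥ 3 can have 2105396 codewords.


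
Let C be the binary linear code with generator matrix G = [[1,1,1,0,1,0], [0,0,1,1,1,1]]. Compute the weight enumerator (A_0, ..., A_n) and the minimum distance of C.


Weight distribution: A_0 = 1, A_4 = 3. Minimum distance d = 4.

Enumerate all 2^2 = 4 messages m ∈ F_2^2.
For each, compute codeword c = mG in F_2^6, then tally its weight.
  m = 00 → c = 000000, weight = 0.
  m = 10 → c = 111010, weight = 4.
  m = 01 → c = 001111, weight = 4.
  m = 11 → c = 110101, weight = 4.
Tally weights:
  weight 0: 1 codewords.
  weight 4: 3 codewords.
Minimum distance d = smallest w > 0 with A_w > 0 = 4.
Sanity: Σ A_w = 4 = 2^2 = 4 ✓.


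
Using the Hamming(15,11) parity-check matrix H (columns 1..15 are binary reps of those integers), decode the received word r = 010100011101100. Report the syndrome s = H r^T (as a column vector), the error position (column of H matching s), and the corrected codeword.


s = (1, 1, 0, 0)^T, error position = 12, corrected codeword c = 010100011100100

Compute s = H r^T mod 2 one row at a time:
  s_1 = 1 + 1 + 1 + 0 + 1 + 1 + 0 + 0 = 5 ≡ 1 (mod 2).
  s_2 = 1 + 0 + 0 + 0 + 1 + 1 + 0 + 0 = 3 ≡ 1 (mod 2).
  s_3 = 1 + 0 + 0 + 0 + 1 + 0 + 0 + 0 = 2 ≡ 0 (mod 2).
  s_4 = 0 + 0 + 0 + 0 + 1 + 0 + 1 + 0 = 2 ≡ 0 (mod 2).
s = (1, 1, 0, 0)^T — this equals column 12 of H (binary 1100), so error is at position 12.
Correct: flip bit 12 of r = 010100011101100 to get c = 010100011100100.


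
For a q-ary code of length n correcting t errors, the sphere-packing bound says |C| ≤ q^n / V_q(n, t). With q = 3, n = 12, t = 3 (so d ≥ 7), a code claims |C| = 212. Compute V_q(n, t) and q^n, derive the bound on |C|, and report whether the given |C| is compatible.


V_q(n, t) = 2049, q^n = 531441, Hamming bound = 259, |C| = 212 ≤ bound (satisfied).

Step 1: Compute V_q(n, t) = Σ_{j=0}^3 C(n, j) (q−1)^j.
  j = 0: C(12,0)·(2)^0 = 1·1 = 1.
  j = 1: C(12,1)·(2)^1 = 12·2 = 24.
  j = 2: C(12,2)·(2)^2 = 66·4 = 264.
  j = 3: C(12,3)·(2)^3 = 220·8 = 1760.
  V_q(n, t) = 1 + 24 + 264 + 1760 = 2049.
Step 2: q^n = 3^12 = 531441.
Step 3: Hamming bound ⌊q^n / V_q(n,t)⌋ = ⌊531441/2049⌋ = 259.
Step 4: Compare |C| = 212 to 259: satisfied.
The claimed |C| lies below the Hamming bound.


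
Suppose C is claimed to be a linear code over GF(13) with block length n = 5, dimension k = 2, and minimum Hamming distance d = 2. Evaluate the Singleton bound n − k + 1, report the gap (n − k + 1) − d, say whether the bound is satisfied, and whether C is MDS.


Singleton RHS = n − k + 1 = 4, slack = 2, bound satisfied, not MDS.

Singleton bound: d ≤ n − k + 1.
Here n = 5, k = 2, so n − k + 1 = 4.
Given d = 2, check d ≤ 4: YES.
Slack = (n − k + 1) − d = 2.
The code is NOT MDS (slack = 2 > 0).
Description: the claimed parameters are [5, 2, 2]_13; such a code would be non-MDS.


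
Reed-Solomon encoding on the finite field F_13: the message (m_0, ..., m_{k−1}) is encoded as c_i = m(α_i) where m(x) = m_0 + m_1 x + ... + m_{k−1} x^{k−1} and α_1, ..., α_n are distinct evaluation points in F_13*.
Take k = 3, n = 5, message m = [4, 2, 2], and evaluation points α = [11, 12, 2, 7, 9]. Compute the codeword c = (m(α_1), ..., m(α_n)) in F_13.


c = [8, 4, 3, 12, 2]

Message polynomial: m(x) = 4 + 2·x + 2·x^2 (mod 13).
For each evaluation point α_i, compute m(α_i) mod 13:
  α_1 = 11: Horner steps 2 → 11 → 8, so m(11) = 8.
  α_2 = 12: Horner steps 2 → 0 → 4, so m(12) = 4.
  α_3 = 2: Horner steps 2 → 6 → 3, so m(2) = 3.
  α_4 = 7: Horner steps 2 → 3 → 12, so m(7) = 12.
  α_5 = 9: Horner steps 2 → 7 → 2, so m(9) = 2.
Codeword c = [8, 4, 3, 12, 2] ∈ F_13^5.


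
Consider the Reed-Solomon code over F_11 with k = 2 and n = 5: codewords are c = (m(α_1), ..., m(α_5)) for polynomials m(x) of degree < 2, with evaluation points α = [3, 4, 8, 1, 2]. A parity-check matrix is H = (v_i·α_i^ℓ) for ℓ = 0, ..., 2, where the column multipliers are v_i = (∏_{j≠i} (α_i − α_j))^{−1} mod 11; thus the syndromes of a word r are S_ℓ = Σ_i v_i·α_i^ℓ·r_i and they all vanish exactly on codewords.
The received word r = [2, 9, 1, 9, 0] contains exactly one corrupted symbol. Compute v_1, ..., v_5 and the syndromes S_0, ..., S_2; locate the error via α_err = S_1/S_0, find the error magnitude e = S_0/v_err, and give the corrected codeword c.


S = (3, 1, 4), error at position 2, error magnitude e = 5, c = [2, 4, 1, 9, 0].

Step 1: column multipliers v_i = (∏_{j≠i}(α_i − α_j))^{−1} mod 11.
  i = 1 (α = 3): (3−4)(3−8)(3−1)(3−2) = (−1)·(−5)·2·1 = 10 ≡ 10, so v_1 = 10^{−1} = 10 (mod 11).
  i = 2 (α = 4): (4−3)(4−8)(4−1)(4−2) = 1·(−4)·3·2 = −24 ≡ 9, so v_2 = 9^{−1} = 5 (mod 11).
  i = 3 (α = 8): (8−3)(8−4)(8−1)(8−2) = 5·4·7·6 = 840 ≡ 4, so v_3 = 4^{−1} = 3 (mod 11).
  i = 4 (α = 1): (1−3)(1−4)(1−8)(1−2) = (−2)·(−3)·(−7)·(−1) = 42 ≡ 9, so v_4 = 9^{−1} = 5 (mod 11).
  i = 5 (α = 2): (2−3)(2−4)(2−8)(2−1) = (−1)·(−2)·(−6)·1 = −12 ≡ 10, so v_5 = 10^{−1} = 10 (mod 11).
  v = [10, 5, 3, 5, 10].
Step 2: syndromes of r = [2, 9, 1, 9, 0] (all sums mod 11).
  S_0 = Σ v_i r_i = 10·2 + 5·9 + 3·1 + 5·9 + 10·0 = 113 ≡ 3.
  S_1 = Σ v_i α_i r_i = 10·3·2 + 5·4·9 + 3·8·1 + 5·1·9 + 10·2·0 = 309 ≡ 1.
  α_i^2 mod 11 = [9, 5, 9, 1, 4].
  S_2 = Σ v_i α_i^2 r_i = 10·9·2 + 5·5·9 + 3·9·1 + 5·1·9 + 10·4·0 = 477 ≡ 4.
  S = (3, 1, 4) ≠ 0, so r is not a codeword (an error is present).
Step 3: locate the error. For a single error e at position i, S_ℓ = v_i·e·α_i^ℓ, so α_err = S_1/S_0.
  S_0^{−1} = 3^{−1} = 4 (mod 11), so α_err = 1·4 = 4 ≡ 4 = α_2. Error position i = 2.
  Consistency check: S_2/S_1 = 4·1 = 4 ≡ 4 = α_err ✓ (single-error assumption holds).
Step 4: error magnitude e = S_0/v_2 = S_0·∏_{j≠2}(α_2 − α_j) = 3·9 = 27 ≡ 5 (mod 11).
Step 5: correct position 2: c_2 = r_2 − e = 9 − 5 ≡ 4 (mod 11). Hence c = [2, 4, 1, 9, 0].
  Check: interpolating c through the α_i gives m(x) = 7 + 2·x (degree < 2) with m(α_i) = c_i for every i, so c is indeed a codeword.


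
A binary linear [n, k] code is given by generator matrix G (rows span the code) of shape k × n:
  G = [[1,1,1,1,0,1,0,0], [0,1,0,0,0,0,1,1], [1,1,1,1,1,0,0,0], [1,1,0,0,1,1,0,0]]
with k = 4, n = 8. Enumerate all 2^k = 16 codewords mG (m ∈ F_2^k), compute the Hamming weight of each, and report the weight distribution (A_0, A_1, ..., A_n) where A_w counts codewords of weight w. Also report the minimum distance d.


Weight distribution: A_0 = 1, A_2 = 2, A_3 = 4, A_4 = 1, A_5 = 4, A_6 = 4. Minimum distance d = 2.

Enumerate all 2^4 = 16 messages m ∈ F_2^4.
For each, compute codeword c = mG in F_2^8, then tally its weight.
  m = 0000 → c = 00000000, weight = 0.
  m = 1000 → c = 11110100, weight = 5.
  m = 0100 → c = 01000011, weight = 3.
  m = 1100 → c = 10110111, weight = 6.
  m = 0010 → c = 11111000, weight = 5.
  m = 1010 → c = 00001100, weight = 2.
  m = 0110 → c = 10111011, weight = 6.
  m = 1110 → c = 01001111, weight = 5.
  m = 0001 → c = 11001100, weight = 4.
  m = 1001 → c = 00111000, weight = 3.
  m = 0101 → c = 10001111, weight = 5.
  m = 1101 → c = 01111011, weight = 6.
  m = 0011 → c = 00110100, weight = 3.
  m = 1011 → c = 11000000, weight = 2.
  m = 0111 → c = 01110111, weight = 6.
  m = 1111 → c = 10000011, weight = 3.
Tally weights:
  weight 0: 1 codewords.
  weight 2: 2 codewords.
  weight 3: 4 codewords.
  weight 4: 1 codewords.
  weight 5: 4 codewords.
  weight 6: 4 codewords.
Minimum distance d = smallest w > 0 with A_w > 0 = 2.
Sanity: Σ A_w = 16 = 2^4 = 16 ✓.


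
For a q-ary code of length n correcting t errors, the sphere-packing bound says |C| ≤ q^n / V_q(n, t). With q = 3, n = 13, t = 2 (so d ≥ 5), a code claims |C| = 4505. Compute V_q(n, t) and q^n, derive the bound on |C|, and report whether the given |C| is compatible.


V_q(n, t) = 339, q^n = 1594323, Hamming bound = 4703, |C| = 4505 ≤ bound (satisfied).

Step 1: Compute V_q(n, t) = Σ_{j=0}^2 C(n, j) (q−1)^j.
  j = 0: C(13,0)·(2)^0 = 1·1 = 1.
  j = 1: C(13,1)·(2)^1 = 13·2 = 26.
  j = 2: C(13,2)·(2)^2 = 78·4 = 312.
  V_q(n, t) = 1 + 26 + 312 = 339.
Step 2: q^n = 3^13 = 1594323.
Step 3: Hamming bound ⌊q^n / V_q(n,t)⌋ = ⌊1594323/339⌋ = 4703.
Step 4: Compare |C| = 4505 to 4703: satisfied.
The claimed |C| lies below the Hamming bound.


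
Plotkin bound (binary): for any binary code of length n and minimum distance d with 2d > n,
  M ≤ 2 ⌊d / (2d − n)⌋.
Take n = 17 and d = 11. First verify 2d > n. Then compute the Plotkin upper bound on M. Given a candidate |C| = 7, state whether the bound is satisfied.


Plotkin bound M ≤ 4; given |C| = 7 > bound (violated).

Check applicability: 2d = 22, n = 17.
2d − n = 5 > 0, so Plotkin applies.
Compute d/(2d−n) = 11/5 ≈ 2.2000.
⌊d/(2d−n)⌋ = 2.
Plotkin bound: M ≤ 2·2 = 4.
Given |C| = 7, check: VIOLATED.
This |C| is above the Plotkin bound, so no binary code with n = 17, d = 11 and 7 codewords exists.


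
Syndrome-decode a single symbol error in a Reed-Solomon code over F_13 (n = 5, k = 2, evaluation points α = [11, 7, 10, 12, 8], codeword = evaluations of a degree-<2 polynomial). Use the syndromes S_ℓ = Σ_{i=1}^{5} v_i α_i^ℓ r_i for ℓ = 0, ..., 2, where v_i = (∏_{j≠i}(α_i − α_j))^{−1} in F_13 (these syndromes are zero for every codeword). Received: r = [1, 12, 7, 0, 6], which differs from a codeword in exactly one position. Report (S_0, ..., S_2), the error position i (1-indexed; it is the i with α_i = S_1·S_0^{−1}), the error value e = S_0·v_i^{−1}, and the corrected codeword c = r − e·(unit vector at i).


S = (5, 8, 5), error at position 4, error magnitude e = 5, c = [1, 12, 7, 8, 6].

Step 1: column multipliers v_i = (∏_{j≠i}(α_i − α_j))^{−1} mod 13.
  i = 1 (α = 11): (11−7)(11−10)(11−12)(11−8) = 4·1·(−1)·3 = −12 ≡ 1, so v_1 = 1^{−1} = 1 (mod 13).
  i = 2 (α = 7): (7−11)(7−10)(7−12)(7−8) = (−4)·(−3)·(−5)·(−1) = 60 ≡ 8, so v_2 = 8^{−1} = 5 (mod 13).
  i = 3 (α = 10): (10−11)(10−7)(10−12)(10−8) = (−1)·3·(−2)·2 = 12 ≡ 12, so v_3 = 12^{−1} = 12 (mod 13).
  i = 4 (α = 12): (12−11)(12−7)(12−10)(12−8) = 1·5·2·4 = 40 ≡ 1, so v_4 = 1^{−1} = 1 (mod 13).
  i = 5 (α = 8): (8−11)(8−7)(8−10)(8−12) = (−3)·1·(−2)·(−4) = −24 ≡ 2, so v_5 = 2^{−1} = 7 (mod 13).
  v = [1, 5, 12, 1, 7].
Step 2: syndromes of r = [1, 12, 7, 0, 6] (all sums mod 13).
  S_0 = Σ v_i r_i = 1·1 + 5·12 + 12·7 + 1·0 + 7·6 = 187 ≡ 5.
  S_1 = Σ v_i α_i r_i = 1·11·1 + 5·7·12 + 12·10·7 + 1·12·0 + 7·8·6 = 1607 ≡ 8.
  α_i^2 mod 13 = [4, 10, 9, 1, 12].
  S_2 = Σ v_i α_i^2 r_i = 1·4·1 + 5·10·12 + 12·9·7 + 1·1·0 + 7·12·6 = 1864 ≡ 5.
  S = (5, 8, 5) ≠ 0, so r is not a codeword (an error is present).
Step 3: locate the error. For a single error e at position i, S_ℓ = v_i·e·α_i^ℓ, so α_err = S_1/S_0.
  S_0^{−1} = 5^{−1} = 8 (mod 13), so α_err = 8·8 = 64 ≡ 12 = α_4. Error position i = 4.
  Consistency check: S_2/S_1 = 5·5 = 25 ≡ 12 = α_err ✓ (single-error assumption holds).
Step 4: error magnitude e = S_0/v_4 = S_0·∏_{j≠4}(α_4 − α_j) = 5·1 = 5 ≡ 5 (mod 13).
Step 5: correct position 4: c_4 = r_4 − e = 0 − 5 ≡ 8 (mod 13). Hence c = [1, 12, 7, 8, 6].
  Check: interpolating c through the α_i gives m(x) = 2 + 7·x (degree < 2) with m(α_i) = c_i for every i, so c is indeed a codeword.


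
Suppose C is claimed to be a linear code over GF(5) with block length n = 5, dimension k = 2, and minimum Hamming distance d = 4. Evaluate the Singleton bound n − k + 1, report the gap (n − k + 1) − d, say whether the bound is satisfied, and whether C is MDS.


Singleton RHS = n − k + 1 = 4, slack = 0, bound satisfied, MDS.

Singleton bound: d ≤ n − k + 1.
Here n = 5, k = 2, so n − k + 1 = 4.
Given d = 4, check d ≤ 4: YES.
Slack = (n − k + 1) − d = 0.
The code is MDS (slack = 0).
Description: the claimed parameters are [5, 2, 4]_5; such a code would be MDS (meets Singleton bound).


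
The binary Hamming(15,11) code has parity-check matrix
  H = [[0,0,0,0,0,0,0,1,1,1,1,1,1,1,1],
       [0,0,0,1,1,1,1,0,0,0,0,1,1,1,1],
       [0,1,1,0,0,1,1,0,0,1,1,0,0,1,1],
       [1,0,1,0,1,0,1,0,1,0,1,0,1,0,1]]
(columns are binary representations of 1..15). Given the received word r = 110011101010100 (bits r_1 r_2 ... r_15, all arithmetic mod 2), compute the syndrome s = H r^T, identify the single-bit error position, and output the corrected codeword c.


s = (1, 0, 0, 0)^T, error position = 8, corrected codeword c = 110011111010100

Compute s = H r^T mod 2 one row at a time:
  s_1 = 0 + 1 + 0 + 1 + 0 + 1 + 0 + 0 = 3 ≡ 1 (mod 2).
  s_2 = 0 + 1 + 1 + 1 + 0 + 1 + 0 + 0 = 4 ≡ 0 (mod 2).
  s_3 = 1 + 0 + 1 + 1 + 0 + 1 + 0 + 0 = 4 ≡ 0 (mod 2).
  s_4 = 1 + 0 + 1 + 1 + 1 + 1 + 1 + 0 = 6 ≡ 0 (mod 2).
s = (1, 0, 0, 0)^T — this equals column 8 of H (binary 1000), so error is at position 8.
Correct: flip bit 8 of r = 110011101010100 to get c = 110011111010100.


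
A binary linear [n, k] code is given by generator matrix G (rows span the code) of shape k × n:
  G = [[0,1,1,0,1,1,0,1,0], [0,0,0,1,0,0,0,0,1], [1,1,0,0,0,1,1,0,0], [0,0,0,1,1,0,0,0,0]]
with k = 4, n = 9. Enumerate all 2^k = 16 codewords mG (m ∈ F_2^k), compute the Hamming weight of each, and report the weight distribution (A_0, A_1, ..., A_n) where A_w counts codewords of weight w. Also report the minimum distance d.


Weight distribution: A_0 = 1, A_2 = 3, A_4 = 1, A_5 = 6, A_6 = 3, A_7 = 2. Minimum distance d = 2.

Enumerate all 2^4 = 16 messages m ∈ F_2^4.
For each, compute codeword c = mG in F_2^9, then tally its weight.
  m = 0000 → c = 000000000, weight = 0.
  m = 1000 → c = 011011010, weight = 5.
  m = 0100 → c = 000100001, weight = 2.
  m = 1100 → c = 011111011, weight = 7.
  m = 0010 → c = 110001100, weight = 4.
  m = 1010 → c = 101010110, weight = 5.
  m = 0110 → c = 110101101, weight = 6.
  m = 1110 → c = 101110111, weight = 7.
  m = 0001 → c = 000110000, weight = 2.
  m = 1001 → c = 011101010, weight = 5.
  m = 0101 → c = 000010001, weight = 2.
  m = 1101 → c = 011001011, weight = 5.
  m = 0011 → c = 110111100, weight = 6.
  m = 1011 → c = 101100110, weight = 5.
  m = 0111 → c = 110011101, weight = 6.
  m = 1111 → c = 101000111, weight = 5.
Tally weights:
  weight 0: 1 codewords.
  weight 2: 3 codewords.
  weight 4: 1 codewords.
  weight 5: 6 codewords.
  weight 6: 3 codewords.
  weight 7: 2 codewords.
Minimum distance d = smallest w > 0 with A_w > 0 = 2.
Sanity: Σ A_w = 16 = 2^4 = 16 ✓.


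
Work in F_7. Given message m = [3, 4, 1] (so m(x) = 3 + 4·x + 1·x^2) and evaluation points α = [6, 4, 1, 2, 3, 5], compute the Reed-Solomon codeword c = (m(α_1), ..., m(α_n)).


c = [0, 0, 1, 1, 3, 6]

Message polynomial: m(x) = 3 + 4·x + 1·x^2 (mod 7).
For each evaluation point α_i, compute m(α_i) mod 7:
  α_1 = 6: Horner steps 1 → 3 → 0, so m(6) = 0.
  α_2 = 4: Horner steps 1 → 1 → 0, so m(4) = 0.
  α_3 = 1: Horner steps 1 → 5 → 1, so m(1) = 1.
  α_4 = 2: Horner steps 1 → 6 → 1, so m(2) = 1.
  α_5 = 3: Horner steps 1 → 0 → 3, so m(3) = 3.
  α_6 = 5: Horner steps 1 → 2 → 6, so m(5) = 6.
Codeword c = [0, 0, 1, 1, 3, 6] ∈ F_7^6.


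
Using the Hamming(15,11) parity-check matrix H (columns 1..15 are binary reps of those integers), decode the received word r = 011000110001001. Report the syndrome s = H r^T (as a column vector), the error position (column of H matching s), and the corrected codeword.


s = (1, 1, 0, 1)^T, error position = 13, corrected codeword c = 011000110001101

Compute s = H r^T mod 2 one row at a time:
  s_1 = 1 + 0 + 0 + 0 + 1 + 0 + 0 + 1 = 3 ≡ 1 (mod 2).
  s_2 = 0 + 0 + 0 + 1 + 1 + 0 + 0 + 1 = 3 ≡ 1 (mod 2).
  s_3 = 1 + 1 + 0 + 1 + 0 + 0 + 0 + 1 = 4 ≡ 0 (mod 2).
  s_4 = 0 + 1 + 0 + 1 + 0 + 0 + 0 + 1 = 3 ≡ 1 (mod 2).
s = (1, 1, 0, 1)^T — this equals column 13 of H (binary 1101), so error is at position 13.
Correct: flip bit 13 of r = 011000110001001 to get c = 011000110001101.


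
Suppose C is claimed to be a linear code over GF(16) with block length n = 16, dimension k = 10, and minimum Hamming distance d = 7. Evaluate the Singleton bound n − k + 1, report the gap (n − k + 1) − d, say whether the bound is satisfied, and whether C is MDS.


Singleton RHS = n − k + 1 = 7, slack = 0, bound satisfied, MDS.

Singleton bound: d ≤ n − k + 1.
Here n = 16, k = 10, so n − k + 1 = 7.
Given d = 7, check d ≤ 7: YES.
Slack = (n − k + 1) − d = 0.
The code is MDS (slack = 0).
Description: the claimed parameters are [16, 10, 7]_16; such a code would be MDS (meets Singleton bound).


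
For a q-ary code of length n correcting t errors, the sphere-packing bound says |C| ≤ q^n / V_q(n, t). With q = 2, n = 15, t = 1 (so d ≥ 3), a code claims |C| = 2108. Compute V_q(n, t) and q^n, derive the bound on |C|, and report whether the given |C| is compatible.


V_q(n, t) = 16, q^n = 32768, Hamming bound = 2048, |C| = 2108 > bound (violated).

Step 1: Compute V_q(n, t) = Σ_{j=0}^1 C(n, j) (q−1)^j.
  j = 0: C(15,0)·(1)^0 = 1·1 = 1.
  j = 1: C(15,1)·(1)^1 = 15·1 = 15.
  V_q(n, t) = 1 + 15 = 16.
Step 2: q^n = 2^15 = 32768.
Step 3: Hamming bound ⌊q^n / V_q(n,t)⌋ = ⌊32768/16⌋ = 2048.
Step 4: Compare |C| = 2108 to 2048: violated.
The claimed |C| lies above the Hamming bound, so no 2-ary code of length 15 with d ≥ 3 can have 2108 codewords.


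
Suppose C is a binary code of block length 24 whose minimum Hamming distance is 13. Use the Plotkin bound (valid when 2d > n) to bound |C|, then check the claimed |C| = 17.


Plotkin bound M ≤ 12; given |C| = 17 > bound (violated).

Check applicability: 2d = 26, n = 24.
2d − n = 2 > 0, so Plotkin applies.
Compute d/(2d−n) = 13/2 ≈ 6.5000.
⌊d/(2d−n)⌋ = 6.
Plotkin bound: M ≤ 2·6 = 12.
Given |C| = 17, check: VIOLATED.
This |C| is above the Plotkin bound, so no binary code with n = 24, d = 13 and 17 codewords exists.


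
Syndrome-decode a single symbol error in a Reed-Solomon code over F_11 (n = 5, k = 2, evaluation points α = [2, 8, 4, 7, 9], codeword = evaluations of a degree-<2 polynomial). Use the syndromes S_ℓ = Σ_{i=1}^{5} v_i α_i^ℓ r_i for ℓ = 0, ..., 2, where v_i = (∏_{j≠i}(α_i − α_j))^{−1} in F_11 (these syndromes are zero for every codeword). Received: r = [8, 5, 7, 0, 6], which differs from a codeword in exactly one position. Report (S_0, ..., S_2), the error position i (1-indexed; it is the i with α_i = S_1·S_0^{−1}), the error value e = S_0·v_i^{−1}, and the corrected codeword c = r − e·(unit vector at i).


S = (10, 2, 7), error at position 5, error magnitude e = 7, c = [8, 5, 7, 0, 10].

Step 1: column multipliers v_i = (∏_{j≠i}(α_i − α_j))^{−1} mod 11.
  i = 1 (α = 2): (2−8)(2−4)(2−7)(2−9) = (−6)·(−2)·(−5)·(−7) = 420 ≡ 2, so v_1 = 2^{−1} = 6 (mod 11).
  i = 2 (α = 8): (8−2)(8−4)(8−7)(8−9) = 6·4·1·(−1) = −24 ≡ 9, so v_2 = 9^{−1} = 5 (mod 11).
  i = 3 (α = 4): (4−2)(4−8)(4−7)(4−9) = 2·(−4)·(−3)·(−5) = −120 ≡ 1, so v_3 = 1^{−1} = 1 (mod 11).
  i = 4 (α = 7): (7−2)(7−8)(7−4)(7−9) = 5·(−1)·3·(−2) = 30 ≡ 8, so v_4 = 8^{−1} = 7 (mod 11).
  i = 5 (α = 9): (9−2)(9−8)(9−4)(9−7) = 7·1·5·2 = 70 ≡ 4, so v_5 = 4^{−1} = 3 (mod 11).
  v = [6, 5, 1, 7, 3].
Step 2: syndromes of r = [8, 5, 7, 0, 6] (all sums mod 11).
  S_0 = Σ v_i r_i = 6·8 + 5·5 + 1·7 + 7·0 + 3·6 = 98 ≡ 10.
  S_1 = Σ v_i α_i r_i = 6·2·8 + 5·8·5 + 1·4·7 + 7·7·0 + 3·9·6 = 486 ≡ 2.
  α_i^2 mod 11 = [4, 9, 5, 5, 4].
  S_2 = Σ v_i α_i^2 r_i = 6·4·8 + 5·9·5 + 1·5·7 + 7·5·0 + 3·4·6 = 524 ≡ 7.
  S = (10, 2, 7) ≠ 0, so r is not a codeword (an error is present).
Step 3: locate the error. For a single error e at position i, S_ℓ = v_i·e·α_i^ℓ, so α_err = S_1/S_0.
  S_0^{−1} = 10^{−1} = 10 (mod 11), so α_err = 2·10 = 20 ≡ 9 = α_5. Error position i = 5.
  Consistency check: S_2/S_1 = 7·6 = 42 ≡ 9 = α_err ✓ (single-error assumption holds).
Step 4: error magnitude e = S_0/v_5 = S_0·∏_{j≠5}(α_5 − α_j) = 10·4 = 40 ≡ 7 (mod 11).
Step 5: correct position 5: c_5 = r_5 − e = 6 − 7 ≡ 10 (mod 11). Hence c = [8, 5, 7, 0, 10].
  Check: interpolating c through the α_i gives m(x) = 9 + 5·x (degree < 2) with m(α_i) = c_i for every i, so c is indeed a codeword.
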